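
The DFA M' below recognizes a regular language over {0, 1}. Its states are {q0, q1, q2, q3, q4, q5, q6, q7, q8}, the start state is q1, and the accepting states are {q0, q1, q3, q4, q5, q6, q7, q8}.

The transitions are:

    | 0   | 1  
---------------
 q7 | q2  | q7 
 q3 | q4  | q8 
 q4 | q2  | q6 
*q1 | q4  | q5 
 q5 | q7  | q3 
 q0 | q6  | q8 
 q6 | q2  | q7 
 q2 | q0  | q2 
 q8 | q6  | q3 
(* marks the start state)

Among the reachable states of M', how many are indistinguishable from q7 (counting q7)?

P0 = {q0,q1,q3,q4,q5,q6,q7,q8} | {q2}.
On input 0, block {q0,q1,q3,q4,q5,q6,q7,q8} splits into {q0,q1,q3,q5,q8} and {q4,q6,q7}.
No further refinement is possible. Final partition (3 blocks): {q0,q1,q3,q5,q8} | {q2} | {q4,q6,q7}.
State q7 belongs to the block {q4,q6,q7}, which has 3 states.

3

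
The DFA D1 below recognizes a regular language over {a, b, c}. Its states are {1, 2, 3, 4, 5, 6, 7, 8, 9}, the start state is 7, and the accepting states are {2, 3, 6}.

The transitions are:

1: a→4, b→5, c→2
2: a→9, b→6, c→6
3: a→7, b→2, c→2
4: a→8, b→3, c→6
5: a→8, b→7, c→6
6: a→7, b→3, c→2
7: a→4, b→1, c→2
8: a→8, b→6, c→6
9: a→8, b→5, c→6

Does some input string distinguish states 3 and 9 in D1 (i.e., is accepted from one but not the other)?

Yes

All states are reachable from the start state.
P0 = {2,3,6} | {1,4,5,7,8,9}.
On input b, block {1,4,5,7,8,9} splits into {1,5,7,9} and {4,8}.
Stable partition: {2,3,6} | {1,5,7,9} | {4,8} — 3 equivalence classes.
3 and 9 end up in different blocks, so they are distinguishable. For instance, the string 'ε' is accepted from only 3.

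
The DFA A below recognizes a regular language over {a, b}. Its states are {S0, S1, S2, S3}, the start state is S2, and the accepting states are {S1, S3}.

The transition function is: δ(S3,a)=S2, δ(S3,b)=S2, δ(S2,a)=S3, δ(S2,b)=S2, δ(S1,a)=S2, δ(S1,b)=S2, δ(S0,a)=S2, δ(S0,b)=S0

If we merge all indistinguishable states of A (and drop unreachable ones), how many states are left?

2

States {S0,S1} cannot be reached from the start state, so discard them.
Initial partition by acceptance: {S3} | {S2}.
Stable partition: {S3} | {S2} — 2 equivalence classes.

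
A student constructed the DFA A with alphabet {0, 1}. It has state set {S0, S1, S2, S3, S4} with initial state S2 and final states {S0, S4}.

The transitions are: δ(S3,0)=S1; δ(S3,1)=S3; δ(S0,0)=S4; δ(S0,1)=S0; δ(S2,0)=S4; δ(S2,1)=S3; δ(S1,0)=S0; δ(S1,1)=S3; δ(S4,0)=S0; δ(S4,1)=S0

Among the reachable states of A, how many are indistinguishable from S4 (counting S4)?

2

All states are reachable from the start state.
Initial partition by acceptance: {S0,S4} | {S1,S2,S3}.
On input 0, block {S1,S2,S3} splits into {S1,S2} and {S3}.
No further refinement is possible. Final partition (3 blocks): {S0,S4} | {S1,S2} | {S3}.
The equivalence class containing S4 is {S0,S4}, of size 2.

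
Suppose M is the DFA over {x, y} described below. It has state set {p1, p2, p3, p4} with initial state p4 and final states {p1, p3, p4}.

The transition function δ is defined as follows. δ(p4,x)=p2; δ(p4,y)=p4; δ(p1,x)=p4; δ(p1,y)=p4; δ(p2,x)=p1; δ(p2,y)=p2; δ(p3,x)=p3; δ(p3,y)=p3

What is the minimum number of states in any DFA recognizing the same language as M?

3

First remove the unreachable states {p3}; 3 states remain.
Start with accepting vs non-accepting: {p1,p4} | {p2}.
On input x, block {p1,p4} splits into {p1} and {p4}.
Stable partition: {p1} | {p2} | {p4} — 3 equivalence classes.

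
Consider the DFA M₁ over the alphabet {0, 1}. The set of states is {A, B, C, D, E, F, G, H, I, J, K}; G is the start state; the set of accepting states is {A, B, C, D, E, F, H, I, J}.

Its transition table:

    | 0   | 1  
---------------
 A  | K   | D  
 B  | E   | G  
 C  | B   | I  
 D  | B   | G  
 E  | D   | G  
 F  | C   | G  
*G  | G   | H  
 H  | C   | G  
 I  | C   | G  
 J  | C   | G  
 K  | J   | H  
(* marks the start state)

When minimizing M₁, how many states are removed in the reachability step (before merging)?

BFS from G reaches {B, C, D, E, G, H, I}; the 4 state(s) A, F, J, K are never visited.

4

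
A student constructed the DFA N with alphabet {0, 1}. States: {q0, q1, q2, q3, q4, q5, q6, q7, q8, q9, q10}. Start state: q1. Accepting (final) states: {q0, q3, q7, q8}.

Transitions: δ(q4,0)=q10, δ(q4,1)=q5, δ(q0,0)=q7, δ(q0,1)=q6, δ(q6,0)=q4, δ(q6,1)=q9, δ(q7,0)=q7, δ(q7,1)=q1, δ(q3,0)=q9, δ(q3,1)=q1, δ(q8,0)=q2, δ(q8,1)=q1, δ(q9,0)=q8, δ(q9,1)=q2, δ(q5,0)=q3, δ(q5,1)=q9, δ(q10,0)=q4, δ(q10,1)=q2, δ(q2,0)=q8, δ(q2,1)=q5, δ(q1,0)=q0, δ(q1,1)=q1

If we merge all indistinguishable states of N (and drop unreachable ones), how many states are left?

P0 = {q0,q3,q7,q8} | {q1,q2,q4,q5,q6,q9,q10}.
Split {q0,q3,q7,q8} by δ(·,0) → {q0,q7} and {q3,q8}.
Refine {q1,q2,q4,q5,q6,q9,q10} on symbol 0: members go to different blocks, giving {q2,q5,q9} and {q4,q6,q10} and {q1}.
Refine {q0,q7} on symbol 1: members go to different blocks, giving {q0} and {q7}.
Stable partition: {q0} | {q2,q5,q9} | {q3,q8} | {q4,q6,q10} | {q1} | {q7} — 6 equivalence classes.

6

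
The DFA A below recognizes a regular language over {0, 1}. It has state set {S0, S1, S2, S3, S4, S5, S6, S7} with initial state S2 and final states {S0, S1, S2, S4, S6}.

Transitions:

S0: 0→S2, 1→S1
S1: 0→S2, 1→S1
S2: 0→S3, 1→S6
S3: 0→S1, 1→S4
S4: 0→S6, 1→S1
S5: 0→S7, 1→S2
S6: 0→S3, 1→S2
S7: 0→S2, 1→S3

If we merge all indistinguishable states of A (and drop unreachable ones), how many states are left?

First remove the unreachable states {S0,S5,S7}; 5 states remain.
Start with accepting vs non-accepting: {S1,S2,S4,S6} | {S3}.
On input 0, block {S1,S2,S4,S6} splits into {S1,S4} and {S2,S6}.
Stable partition: {S1,S4} | {S3} | {S2,S6} — 3 equivalence classes.

3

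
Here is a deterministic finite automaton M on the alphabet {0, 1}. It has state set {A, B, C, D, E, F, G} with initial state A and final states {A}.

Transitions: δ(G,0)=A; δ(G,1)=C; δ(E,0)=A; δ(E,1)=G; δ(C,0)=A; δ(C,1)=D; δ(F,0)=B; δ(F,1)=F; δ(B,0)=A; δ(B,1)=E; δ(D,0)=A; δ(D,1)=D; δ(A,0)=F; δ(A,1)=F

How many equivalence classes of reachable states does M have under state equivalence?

P0 = {A} | {B,C,D,E,F,G}.
On input 0, block {B,C,D,E,F,G} splits into {B,C,D,E,G} and {F}.
The partition is now stable with 3 blocks: {A} | {B,C,D,E,G} | {F}.

3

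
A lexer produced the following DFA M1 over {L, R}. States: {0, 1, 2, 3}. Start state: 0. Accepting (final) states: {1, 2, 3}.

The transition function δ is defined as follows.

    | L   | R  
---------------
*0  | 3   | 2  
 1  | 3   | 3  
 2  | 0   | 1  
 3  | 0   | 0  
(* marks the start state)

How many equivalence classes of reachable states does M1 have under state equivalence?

4

All states are reachable from the start state.
Start with accepting vs non-accepting: {1,2,3} | {0}.
Refine {1,2,3} on symbol L: members go to different blocks, giving {2,3} and {1}.
Refine {2,3} on symbol R: members go to different blocks, giving {2} and {3}.
The partition is now stable with 4 blocks: {2} | {0} | {1} | {3}.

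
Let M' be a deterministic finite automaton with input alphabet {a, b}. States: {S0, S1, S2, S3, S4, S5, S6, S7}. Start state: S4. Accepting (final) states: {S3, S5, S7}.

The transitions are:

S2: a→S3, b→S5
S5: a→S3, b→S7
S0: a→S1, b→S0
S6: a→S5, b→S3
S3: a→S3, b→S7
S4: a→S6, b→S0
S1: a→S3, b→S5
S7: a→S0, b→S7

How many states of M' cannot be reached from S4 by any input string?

BFS from S4 reaches {S0, S1, S3, S4, S5, S6, S7}; the 1 state(s) S2 are never visited.

1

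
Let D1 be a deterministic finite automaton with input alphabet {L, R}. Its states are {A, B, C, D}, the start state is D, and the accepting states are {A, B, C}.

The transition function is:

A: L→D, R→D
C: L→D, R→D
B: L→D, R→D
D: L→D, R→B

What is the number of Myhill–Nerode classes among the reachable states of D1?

2

Reachable states from the start: {B,D}. Unreachable: {A,C} — drop them.
Initial partition by acceptance: {B} | {D}.
The partition is now stable with 2 blocks: {B} | {D}.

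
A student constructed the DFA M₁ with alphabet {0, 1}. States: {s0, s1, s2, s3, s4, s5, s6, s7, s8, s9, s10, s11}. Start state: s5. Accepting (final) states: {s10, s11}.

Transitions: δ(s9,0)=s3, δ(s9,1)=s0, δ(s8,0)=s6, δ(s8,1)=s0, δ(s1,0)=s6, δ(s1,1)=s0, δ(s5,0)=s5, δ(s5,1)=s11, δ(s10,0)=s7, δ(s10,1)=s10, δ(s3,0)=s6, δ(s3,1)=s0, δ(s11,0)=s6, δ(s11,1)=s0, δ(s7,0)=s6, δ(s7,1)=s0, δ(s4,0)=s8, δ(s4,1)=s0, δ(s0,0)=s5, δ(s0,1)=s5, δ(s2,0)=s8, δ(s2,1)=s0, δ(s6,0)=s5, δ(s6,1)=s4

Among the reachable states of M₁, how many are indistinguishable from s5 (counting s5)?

First remove the unreachable states {s1,s2,s3,s7,s9,s10}; 6 states remain.
Initial partition by acceptance: {s11} | {s0,s4,s5,s6,s8}.
On input 1, block {s0,s4,s5,s6,s8} splits into {s0,s4,s6,s8} and {s5}.
On input 0, block {s0,s4,s6,s8} splits into {s0,s6} and {s4,s8}.
Split {s0,s6} by δ(·,1) → {s0} and {s6}.
On input 0, block {s4,s8} splits into {s4} and {s8}.
No further refinement is possible. Final partition (6 blocks): {s11} | {s0} | {s5} | {s4} | {s6} | {s8}.
The equivalence class containing s5 is {s5}, of size 1.

1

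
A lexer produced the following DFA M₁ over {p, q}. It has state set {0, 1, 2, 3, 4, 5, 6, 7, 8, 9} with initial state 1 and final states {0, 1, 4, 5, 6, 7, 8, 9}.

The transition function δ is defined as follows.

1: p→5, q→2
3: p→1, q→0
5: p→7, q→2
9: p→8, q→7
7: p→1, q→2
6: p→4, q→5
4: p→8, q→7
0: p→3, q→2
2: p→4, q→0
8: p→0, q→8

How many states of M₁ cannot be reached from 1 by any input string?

2

Starting at 1 and following transitions, the reachable set is {0, 1, 2, 3, 4, 5, 7, 8}. That leaves 6, 9 unreachable — 2 in total.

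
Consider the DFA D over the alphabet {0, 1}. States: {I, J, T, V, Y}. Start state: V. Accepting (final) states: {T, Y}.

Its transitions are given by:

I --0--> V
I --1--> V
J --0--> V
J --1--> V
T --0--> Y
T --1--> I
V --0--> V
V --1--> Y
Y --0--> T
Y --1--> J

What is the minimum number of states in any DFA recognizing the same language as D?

All states are reachable from the start state.
Initial partition by acceptance: {T,Y} | {I,J,V}.
Split {I,J,V} by δ(·,1) → {I,J} and {V}.
Stable partition: {T,Y} | {I,J} | {V} — 3 equivalence classes.

3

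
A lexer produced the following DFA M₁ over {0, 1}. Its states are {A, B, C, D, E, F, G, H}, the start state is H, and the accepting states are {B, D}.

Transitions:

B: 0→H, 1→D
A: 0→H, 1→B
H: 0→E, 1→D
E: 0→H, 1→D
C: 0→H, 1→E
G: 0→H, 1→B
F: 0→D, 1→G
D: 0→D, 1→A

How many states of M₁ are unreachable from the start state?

No path from H leads to C, F, G; the other 5 states are all reachable.

3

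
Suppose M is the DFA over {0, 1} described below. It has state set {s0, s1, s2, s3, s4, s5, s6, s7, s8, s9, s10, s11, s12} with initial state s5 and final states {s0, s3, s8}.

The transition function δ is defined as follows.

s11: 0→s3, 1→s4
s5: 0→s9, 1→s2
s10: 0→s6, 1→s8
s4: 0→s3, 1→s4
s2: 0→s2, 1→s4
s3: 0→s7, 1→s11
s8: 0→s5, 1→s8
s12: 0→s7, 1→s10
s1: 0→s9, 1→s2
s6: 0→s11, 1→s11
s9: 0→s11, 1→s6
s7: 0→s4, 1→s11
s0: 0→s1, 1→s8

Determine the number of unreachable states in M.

5

Starting at s5 and following transitions, the reachable set is {s2, s3, s4, s5, s6, s7, s9, s11}. That leaves s0, s1, s8, s10, s12 unreachable — 5 in total.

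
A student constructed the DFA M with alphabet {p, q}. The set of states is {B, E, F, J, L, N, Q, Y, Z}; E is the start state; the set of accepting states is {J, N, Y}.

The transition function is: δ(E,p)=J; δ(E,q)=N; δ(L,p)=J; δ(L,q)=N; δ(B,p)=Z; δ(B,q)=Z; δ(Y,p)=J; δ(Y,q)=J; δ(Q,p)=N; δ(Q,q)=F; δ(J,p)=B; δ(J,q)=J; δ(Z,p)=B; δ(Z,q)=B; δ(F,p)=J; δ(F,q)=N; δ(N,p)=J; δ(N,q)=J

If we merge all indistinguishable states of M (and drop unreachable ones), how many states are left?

First remove the unreachable states {F,L,Q,Y}; 5 states remain.
P0 = {J,N} | {B,E,Z}.
Split {J,N} by δ(·,p) → {J} and {N}.
Split {B,E,Z} by δ(·,p) → {B,Z} and {E}.
The partition is now stable with 4 blocks: {J} | {B,Z} | {N} | {E}.

4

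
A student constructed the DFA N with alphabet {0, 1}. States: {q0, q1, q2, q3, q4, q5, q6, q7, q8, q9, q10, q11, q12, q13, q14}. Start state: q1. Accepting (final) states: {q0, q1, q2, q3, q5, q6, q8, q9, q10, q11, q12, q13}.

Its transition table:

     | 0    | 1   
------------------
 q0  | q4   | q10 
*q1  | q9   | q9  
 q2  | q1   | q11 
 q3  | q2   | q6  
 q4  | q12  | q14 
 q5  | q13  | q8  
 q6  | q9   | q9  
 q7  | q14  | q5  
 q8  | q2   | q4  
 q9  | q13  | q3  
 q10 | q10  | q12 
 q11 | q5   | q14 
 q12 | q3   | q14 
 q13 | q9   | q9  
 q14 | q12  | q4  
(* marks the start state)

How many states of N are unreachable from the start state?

3

Starting at q1 and following transitions, the reachable set is {q1, q2, q3, q4, q5, q6, q8, q9, q11, q12, q13, q14}. That leaves q0, q7, q10 unreachable — 3 in total.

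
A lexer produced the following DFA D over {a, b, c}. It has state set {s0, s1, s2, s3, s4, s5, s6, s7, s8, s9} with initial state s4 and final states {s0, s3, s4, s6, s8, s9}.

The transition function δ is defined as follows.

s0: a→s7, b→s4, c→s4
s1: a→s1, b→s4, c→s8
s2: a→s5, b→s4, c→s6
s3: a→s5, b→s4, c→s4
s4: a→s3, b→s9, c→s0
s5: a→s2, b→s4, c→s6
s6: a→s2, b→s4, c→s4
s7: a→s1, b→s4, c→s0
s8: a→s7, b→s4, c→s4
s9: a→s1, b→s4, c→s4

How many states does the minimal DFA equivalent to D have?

All states are reachable from the start state.
Initial partition by acceptance: {s0,s3,s4,s6,s8,s9} | {s1,s2,s5,s7}.
Split {s0,s3,s4,s6,s8,s9} by δ(·,a) → {s0,s3,s6,s8,s9} and {s4}.
The partition is now stable with 3 blocks: {s0,s3,s6,s8,s9} | {s1,s2,s5,s7} | {s4}.

3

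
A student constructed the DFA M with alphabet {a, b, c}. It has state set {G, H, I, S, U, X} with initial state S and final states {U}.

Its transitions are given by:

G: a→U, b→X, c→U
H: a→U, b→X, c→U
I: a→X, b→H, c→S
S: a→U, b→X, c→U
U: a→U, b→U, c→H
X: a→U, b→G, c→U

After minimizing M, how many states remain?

States {I} cannot be reached from the start state, so discard them.
P0 = {U} | {G,H,S,X}.
No further refinement is possible. Final partition (2 blocks): {U} | {G,H,S,X}.

2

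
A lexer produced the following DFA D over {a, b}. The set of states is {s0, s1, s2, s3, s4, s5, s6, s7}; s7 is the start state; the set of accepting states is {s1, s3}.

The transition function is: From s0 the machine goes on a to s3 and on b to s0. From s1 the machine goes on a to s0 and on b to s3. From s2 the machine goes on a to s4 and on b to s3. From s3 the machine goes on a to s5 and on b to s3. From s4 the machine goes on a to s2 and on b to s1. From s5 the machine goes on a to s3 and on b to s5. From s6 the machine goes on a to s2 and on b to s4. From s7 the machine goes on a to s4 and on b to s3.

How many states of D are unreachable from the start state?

1

No path from s7 leads to s6; the other 7 states are all reachable.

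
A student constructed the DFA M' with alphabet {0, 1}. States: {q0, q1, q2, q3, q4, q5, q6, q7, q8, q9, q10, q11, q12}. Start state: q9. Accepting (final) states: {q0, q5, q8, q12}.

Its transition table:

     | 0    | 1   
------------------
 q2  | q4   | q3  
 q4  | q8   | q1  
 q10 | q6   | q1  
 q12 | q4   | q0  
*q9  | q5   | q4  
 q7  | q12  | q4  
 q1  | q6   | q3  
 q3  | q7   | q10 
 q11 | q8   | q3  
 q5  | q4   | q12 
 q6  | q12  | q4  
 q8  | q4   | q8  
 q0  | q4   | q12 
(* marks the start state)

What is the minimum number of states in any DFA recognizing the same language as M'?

4

Reachable states from the start: {q0,q1,q3,q4,q5,q6,q7,q8,q9,q10,q12}. Unreachable: {q2,q11} — drop them.
P0 = {q0,q5,q8,q12} | {q1,q3,q4,q6,q7,q9,q10}.
Refine {q1,q3,q4,q6,q7,q9,q10} on symbol 0: members go to different blocks, giving {q4,q6,q7,q9} and {q1,q3,q10}.
On input 1, block {q4,q6,q7,q9} splits into {q6,q7,q9} and {q4}.
Stable partition: {q0,q5,q8,q12} | {q6,q7,q9} | {q1,q3,q10} | {q4} — 4 equivalence classes.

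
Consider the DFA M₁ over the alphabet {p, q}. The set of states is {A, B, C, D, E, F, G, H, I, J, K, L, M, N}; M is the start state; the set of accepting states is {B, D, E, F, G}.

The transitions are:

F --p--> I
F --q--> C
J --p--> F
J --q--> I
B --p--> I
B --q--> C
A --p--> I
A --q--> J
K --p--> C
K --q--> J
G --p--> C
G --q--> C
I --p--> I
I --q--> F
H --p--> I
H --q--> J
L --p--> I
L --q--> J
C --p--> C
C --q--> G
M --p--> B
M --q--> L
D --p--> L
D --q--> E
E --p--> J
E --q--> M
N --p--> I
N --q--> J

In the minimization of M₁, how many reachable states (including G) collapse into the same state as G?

3

States {A,D,E,H,K,N} cannot be reached from the start state, so discard them.
P0 = {B,F,G} | {C,I,J,L,M}.
Refine {C,I,J,L,M} on symbol p: members go to different blocks, giving {C,I,L} and {J,M}.
Refine {C,I,L} on symbol q: members go to different blocks, giving {C,I} and {L}.
On input q, block {J,M} splits into {J} and {M}.
The partition is now stable with 5 blocks: {B,F,G} | {C,I} | {J} | {L} | {M}.
The equivalence class containing G is {B,F,G}, of size 3.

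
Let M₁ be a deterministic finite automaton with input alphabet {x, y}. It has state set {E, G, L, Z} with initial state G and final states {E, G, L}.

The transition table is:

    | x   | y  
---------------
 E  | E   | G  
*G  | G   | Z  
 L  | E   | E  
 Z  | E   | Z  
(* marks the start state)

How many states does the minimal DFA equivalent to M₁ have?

3

First remove the unreachable states {L}; 3 states remain.
Initial partition by acceptance: {E,G} | {Z}.
On input y, block {E,G} splits into {E} and {G}.
No further refinement is possible. Final partition (3 blocks): {E} | {Z} | {G}.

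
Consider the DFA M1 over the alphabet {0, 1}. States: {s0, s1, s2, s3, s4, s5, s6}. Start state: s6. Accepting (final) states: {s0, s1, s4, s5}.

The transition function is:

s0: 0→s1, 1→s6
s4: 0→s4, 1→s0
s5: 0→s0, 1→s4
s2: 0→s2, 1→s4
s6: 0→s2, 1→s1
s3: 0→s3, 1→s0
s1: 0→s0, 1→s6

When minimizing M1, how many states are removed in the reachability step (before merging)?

2

Starting at s6 and following transitions, the reachable set is {s0, s1, s2, s4, s6}. That leaves s3, s5 unreachable — 2 in total.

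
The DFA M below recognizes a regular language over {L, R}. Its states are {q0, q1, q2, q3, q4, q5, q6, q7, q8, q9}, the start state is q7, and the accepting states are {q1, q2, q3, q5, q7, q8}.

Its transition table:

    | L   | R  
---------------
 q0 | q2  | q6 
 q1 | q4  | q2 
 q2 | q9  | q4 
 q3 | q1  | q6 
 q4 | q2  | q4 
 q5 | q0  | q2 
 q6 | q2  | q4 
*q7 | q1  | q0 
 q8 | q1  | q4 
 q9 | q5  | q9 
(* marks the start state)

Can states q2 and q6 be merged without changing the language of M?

No

Reachable states from the start: {q0,q1,q2,q4,q5,q6,q7,q9}. Unreachable: {q3,q8} — drop them.
Initial partition by acceptance: {q1,q2,q5,q7} | {q0,q4,q6,q9}.
Refine {q1,q2,q5,q7} on symbol L: members go to different blocks, giving {q1,q2,q5} and {q7}.
On input R, block {q1,q2,q5} splits into {q1,q5} and {q2}.
On input L, block {q0,q4,q6,q9} splits into {q0,q4,q6} and {q9}.
No further refinement is possible. Final partition (5 blocks): {q1,q5} | {q0,q4,q6} | {q7} | {q2} | {q9}.
q2 and q6 end up in different blocks, so they are distinguishable. For instance, the string 'ε' is accepted from only q2.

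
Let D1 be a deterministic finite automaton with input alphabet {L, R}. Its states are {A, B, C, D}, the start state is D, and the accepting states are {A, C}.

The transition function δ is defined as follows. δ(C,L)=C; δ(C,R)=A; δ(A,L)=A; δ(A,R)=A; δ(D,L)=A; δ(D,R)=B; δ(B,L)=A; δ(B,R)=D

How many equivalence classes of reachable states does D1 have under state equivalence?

First remove the unreachable states {C}; 3 states remain.
Start with accepting vs non-accepting: {A} | {B,D}.
Stable partition: {A} | {B,D} — 2 equivalence classes.

2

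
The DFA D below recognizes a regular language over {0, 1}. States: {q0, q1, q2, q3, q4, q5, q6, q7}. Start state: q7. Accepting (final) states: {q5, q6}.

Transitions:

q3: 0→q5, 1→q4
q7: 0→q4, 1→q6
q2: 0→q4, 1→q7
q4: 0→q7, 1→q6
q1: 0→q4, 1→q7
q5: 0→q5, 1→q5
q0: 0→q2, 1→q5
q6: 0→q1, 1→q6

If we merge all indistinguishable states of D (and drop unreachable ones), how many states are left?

3

States {q0,q2,q3,q5} cannot be reached from the start state, so discard them.
Initial partition by acceptance: {q6} | {q1,q4,q7}.
Split {q1,q4,q7} by δ(·,1) → {q4,q7} and {q1}.
No further refinement is possible. Final partition (3 blocks): {q6} | {q4,q7} | {q1}.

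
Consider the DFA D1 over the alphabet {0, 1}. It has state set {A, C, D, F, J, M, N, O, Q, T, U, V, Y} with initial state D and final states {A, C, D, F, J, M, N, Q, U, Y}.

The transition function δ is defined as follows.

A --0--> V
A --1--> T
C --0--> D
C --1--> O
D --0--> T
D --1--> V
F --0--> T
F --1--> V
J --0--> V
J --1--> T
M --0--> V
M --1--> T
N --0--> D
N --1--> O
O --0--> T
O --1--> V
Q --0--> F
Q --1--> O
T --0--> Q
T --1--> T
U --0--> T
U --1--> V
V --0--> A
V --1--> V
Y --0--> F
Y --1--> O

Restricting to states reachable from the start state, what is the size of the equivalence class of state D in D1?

First remove the unreachable states {C,J,M,N,U,Y}; 7 states remain.
Initial partition by acceptance: {A,D,F,Q} | {O,T,V}.
Refine {A,D,F,Q} on symbol 0: members go to different blocks, giving {A,D,F} and {Q}.
Refine {O,T,V} on symbol 0: members go to different blocks, giving {O} and {V} and {T}.
Refine {A,D,F} on symbol 0: members go to different blocks, giving {D,F} and {A}.
No further refinement is possible. Final partition (6 blocks): {D,F} | {O} | {Q} | {V} | {T} | {A}.
The equivalence class containing D is {D,F}, of size 2.

2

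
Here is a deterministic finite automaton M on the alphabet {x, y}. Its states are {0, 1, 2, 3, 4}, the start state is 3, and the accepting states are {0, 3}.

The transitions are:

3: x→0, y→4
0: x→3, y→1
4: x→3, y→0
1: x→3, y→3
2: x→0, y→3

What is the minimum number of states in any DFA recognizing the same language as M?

States {2} cannot be reached from the start state, so discard them.
Initial partition by acceptance: {0,3} | {1,4}.
The partition is now stable with 2 blocks: {0,3} | {1,4}.

2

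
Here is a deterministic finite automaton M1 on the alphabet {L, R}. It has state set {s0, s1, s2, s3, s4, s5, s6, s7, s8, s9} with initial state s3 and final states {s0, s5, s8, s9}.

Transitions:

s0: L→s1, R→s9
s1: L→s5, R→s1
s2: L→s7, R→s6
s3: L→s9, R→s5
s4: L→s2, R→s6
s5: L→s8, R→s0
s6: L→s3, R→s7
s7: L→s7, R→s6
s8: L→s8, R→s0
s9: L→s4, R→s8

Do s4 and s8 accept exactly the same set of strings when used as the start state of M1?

All states are reachable from the start state.
Start with accepting vs non-accepting: {s0,s5,s8,s9} | {s1,s2,s3,s4,s6,s7}.
Split {s0,s5,s8,s9} by δ(·,L) → {s0,s9} and {s5,s8}.
Refine {s0,s9} on symbol R: members go to different blocks, giving {s0} and {s9}.
Refine {s1,s2,s3,s4,s6,s7} on symbol L: members go to different blocks, giving {s2,s4,s6,s7} and {s1} and {s3}.
Refine {s2,s4,s6,s7} on symbol L: members go to different blocks, giving {s2,s4,s7} and {s6}.
Stable partition: {s0} | {s2,s4,s7} | {s5,s8} | {s9} | {s1} | {s3} | {s6} — 7 equivalence classes.
s4 and s8 end up in different blocks, so they are distinguishable. For instance, the string 'ε' is accepted from only s8.

No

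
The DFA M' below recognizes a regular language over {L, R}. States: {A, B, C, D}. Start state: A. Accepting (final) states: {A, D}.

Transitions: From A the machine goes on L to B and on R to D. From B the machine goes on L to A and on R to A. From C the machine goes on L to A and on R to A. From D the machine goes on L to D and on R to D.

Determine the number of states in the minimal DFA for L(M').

States {C} cannot be reached from the start state, so discard them.
P0 = {A,D} | {B}.
Refine {A,D} on symbol L: members go to different blocks, giving {A} and {D}.
The partition is now stable with 3 blocks: {A} | {B} | {D}.

3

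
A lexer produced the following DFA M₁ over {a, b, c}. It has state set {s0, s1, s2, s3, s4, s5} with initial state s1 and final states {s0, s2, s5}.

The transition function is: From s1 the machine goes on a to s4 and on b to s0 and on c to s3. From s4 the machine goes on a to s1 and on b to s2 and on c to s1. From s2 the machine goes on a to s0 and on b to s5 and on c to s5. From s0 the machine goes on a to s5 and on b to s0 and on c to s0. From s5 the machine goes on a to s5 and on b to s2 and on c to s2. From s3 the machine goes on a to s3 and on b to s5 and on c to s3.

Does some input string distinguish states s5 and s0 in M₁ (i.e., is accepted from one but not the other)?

No

All states are reachable from the start state.
Start with accepting vs non-accepting: {s0,s2,s5} | {s1,s3,s4}.
No further refinement is possible. Final partition (2 blocks): {s0,s2,s5} | {s1,s3,s4}.
s5 and s0 lie in the same block of the stable partition, so they are equivalent — no string distinguishes them.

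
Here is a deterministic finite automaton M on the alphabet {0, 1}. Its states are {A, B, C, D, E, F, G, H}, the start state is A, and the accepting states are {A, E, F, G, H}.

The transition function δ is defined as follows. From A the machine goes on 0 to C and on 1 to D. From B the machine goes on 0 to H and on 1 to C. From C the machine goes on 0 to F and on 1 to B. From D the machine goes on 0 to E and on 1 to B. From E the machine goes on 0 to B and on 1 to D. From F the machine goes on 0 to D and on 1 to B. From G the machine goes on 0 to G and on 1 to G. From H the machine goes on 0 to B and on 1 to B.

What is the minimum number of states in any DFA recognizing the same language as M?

2

States {G} cannot be reached from the start state, so discard them.
Start with accepting vs non-accepting: {A,E,F,H} | {B,C,D}.
The partition is now stable with 2 blocks: {A,E,F,H} | {B,C,D}.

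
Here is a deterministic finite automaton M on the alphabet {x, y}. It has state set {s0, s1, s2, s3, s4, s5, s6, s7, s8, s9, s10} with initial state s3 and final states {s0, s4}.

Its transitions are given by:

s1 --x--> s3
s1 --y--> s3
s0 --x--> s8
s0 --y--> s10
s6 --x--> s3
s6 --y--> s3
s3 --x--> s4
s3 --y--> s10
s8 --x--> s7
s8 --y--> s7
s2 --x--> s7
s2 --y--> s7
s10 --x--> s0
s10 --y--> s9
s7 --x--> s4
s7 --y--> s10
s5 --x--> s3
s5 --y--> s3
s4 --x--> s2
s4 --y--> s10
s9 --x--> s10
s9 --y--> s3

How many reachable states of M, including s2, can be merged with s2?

2

Reachable states from the start: {s0,s2,s3,s4,s7,s8,s9,s10}. Unreachable: {s1,s5,s6} — drop them.
Initial partition by acceptance: {s0,s4} | {s2,s3,s7,s8,s9,s10}.
Split {s2,s3,s7,s8,s9,s10} by δ(·,x) → {s2,s8,s9} and {s3,s7,s10}.
On input y, block {s3,s7,s10} splits into {s3,s7} and {s10}.
Refine {s2,s8,s9} on symbol x: members go to different blocks, giving {s2,s8} and {s9}.
No further refinement is possible. Final partition (5 blocks): {s0,s4} | {s2,s8} | {s3,s7} | {s10} | {s9}.
The equivalence class containing s2 is {s2,s8}, of size 2.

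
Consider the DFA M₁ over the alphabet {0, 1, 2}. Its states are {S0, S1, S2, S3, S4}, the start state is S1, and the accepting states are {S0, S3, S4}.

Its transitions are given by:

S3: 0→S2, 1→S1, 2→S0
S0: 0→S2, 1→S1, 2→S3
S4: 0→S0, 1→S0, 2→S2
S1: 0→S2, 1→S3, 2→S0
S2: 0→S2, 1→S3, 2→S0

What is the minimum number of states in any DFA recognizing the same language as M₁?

2

States {S4} cannot be reached from the start state, so discard them.
Initial partition by acceptance: {S0,S3} | {S1,S2}.
No further refinement is possible. Final partition (2 blocks): {S0,S3} | {S1,S2}.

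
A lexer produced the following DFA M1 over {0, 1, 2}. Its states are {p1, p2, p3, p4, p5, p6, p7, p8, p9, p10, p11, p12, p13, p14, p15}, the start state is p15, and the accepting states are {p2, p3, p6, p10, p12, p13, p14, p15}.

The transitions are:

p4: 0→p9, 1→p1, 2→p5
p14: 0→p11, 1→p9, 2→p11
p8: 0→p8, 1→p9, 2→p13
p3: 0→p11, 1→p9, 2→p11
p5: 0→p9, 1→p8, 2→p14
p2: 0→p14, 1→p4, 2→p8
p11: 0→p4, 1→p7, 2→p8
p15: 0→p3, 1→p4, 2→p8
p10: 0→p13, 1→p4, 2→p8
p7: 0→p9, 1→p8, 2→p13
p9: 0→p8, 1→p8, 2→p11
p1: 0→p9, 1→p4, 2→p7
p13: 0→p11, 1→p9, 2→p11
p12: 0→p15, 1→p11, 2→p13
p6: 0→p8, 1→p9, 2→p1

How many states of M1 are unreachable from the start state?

No path from p15 leads to p2, p6, p10, p12; the other 11 states are all reachable.

4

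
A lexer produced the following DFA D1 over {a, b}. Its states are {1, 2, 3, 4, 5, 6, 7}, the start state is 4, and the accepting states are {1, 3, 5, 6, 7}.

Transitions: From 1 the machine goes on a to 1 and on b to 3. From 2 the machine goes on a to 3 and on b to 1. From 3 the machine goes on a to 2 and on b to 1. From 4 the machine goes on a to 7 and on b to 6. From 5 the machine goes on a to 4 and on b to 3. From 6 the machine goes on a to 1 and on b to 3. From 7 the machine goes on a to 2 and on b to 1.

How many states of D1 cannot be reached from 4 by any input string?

1

No path from 4 leads to 5; the other 6 states are all reachable.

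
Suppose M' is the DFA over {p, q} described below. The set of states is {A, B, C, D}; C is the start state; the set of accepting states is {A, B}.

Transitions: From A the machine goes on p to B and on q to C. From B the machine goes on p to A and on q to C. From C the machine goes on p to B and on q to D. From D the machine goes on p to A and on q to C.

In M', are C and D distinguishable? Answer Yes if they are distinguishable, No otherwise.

Every state is reachable, so we keep all 4.
Start with accepting vs non-accepting: {A,B} | {C,D}.
No further refinement is possible. Final partition (2 blocks): {A,B} | {C,D}.
C and D lie in the same block of the stable partition, so they are equivalent — no string distinguishes them.

No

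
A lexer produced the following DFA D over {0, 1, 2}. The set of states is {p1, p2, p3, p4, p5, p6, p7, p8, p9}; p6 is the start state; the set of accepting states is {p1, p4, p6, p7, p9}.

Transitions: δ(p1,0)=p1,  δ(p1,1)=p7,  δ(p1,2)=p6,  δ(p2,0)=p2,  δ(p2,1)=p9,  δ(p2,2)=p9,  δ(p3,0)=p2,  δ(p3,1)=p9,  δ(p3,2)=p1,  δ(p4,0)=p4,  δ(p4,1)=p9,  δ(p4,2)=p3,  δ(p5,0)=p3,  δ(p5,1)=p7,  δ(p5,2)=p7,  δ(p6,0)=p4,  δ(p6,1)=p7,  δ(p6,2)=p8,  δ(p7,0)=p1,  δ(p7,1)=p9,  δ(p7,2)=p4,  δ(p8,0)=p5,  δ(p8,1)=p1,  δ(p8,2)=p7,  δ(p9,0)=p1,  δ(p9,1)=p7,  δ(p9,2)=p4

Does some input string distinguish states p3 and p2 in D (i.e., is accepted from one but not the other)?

Initial partition by acceptance: {p1,p4,p6,p7,p9} | {p2,p3,p5,p8}.
Split {p1,p4,p6,p7,p9} by δ(·,2) → {p1,p7,p9} and {p4,p6}.
The partition is now stable with 3 blocks: {p1,p7,p9} | {p2,p3,p5,p8} | {p4,p6}.
p3 and p2 lie in the same block of the stable partition, so they are equivalent — no string distinguishes them.

No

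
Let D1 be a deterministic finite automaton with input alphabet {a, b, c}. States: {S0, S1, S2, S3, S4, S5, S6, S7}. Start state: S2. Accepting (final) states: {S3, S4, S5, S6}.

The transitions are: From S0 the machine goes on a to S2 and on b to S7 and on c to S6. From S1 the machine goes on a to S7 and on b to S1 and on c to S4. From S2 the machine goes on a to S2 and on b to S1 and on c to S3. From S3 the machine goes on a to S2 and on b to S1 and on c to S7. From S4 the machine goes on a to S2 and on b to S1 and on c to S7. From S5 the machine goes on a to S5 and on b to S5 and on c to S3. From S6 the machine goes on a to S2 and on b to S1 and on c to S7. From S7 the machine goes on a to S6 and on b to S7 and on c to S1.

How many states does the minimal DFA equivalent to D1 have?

Reachable states from the start: {S1,S2,S3,S4,S6,S7}. Unreachable: {S0,S5} — drop them.
P0 = {S3,S4,S6} | {S1,S2,S7}.
Split {S1,S2,S7} by δ(·,a) → {S1,S2} and {S7}.
On input a, block {S1,S2} splits into {S1} and {S2}.
Stable partition: {S3,S4,S6} | {S1} | {S7} | {S2} — 4 equivalence classes.

4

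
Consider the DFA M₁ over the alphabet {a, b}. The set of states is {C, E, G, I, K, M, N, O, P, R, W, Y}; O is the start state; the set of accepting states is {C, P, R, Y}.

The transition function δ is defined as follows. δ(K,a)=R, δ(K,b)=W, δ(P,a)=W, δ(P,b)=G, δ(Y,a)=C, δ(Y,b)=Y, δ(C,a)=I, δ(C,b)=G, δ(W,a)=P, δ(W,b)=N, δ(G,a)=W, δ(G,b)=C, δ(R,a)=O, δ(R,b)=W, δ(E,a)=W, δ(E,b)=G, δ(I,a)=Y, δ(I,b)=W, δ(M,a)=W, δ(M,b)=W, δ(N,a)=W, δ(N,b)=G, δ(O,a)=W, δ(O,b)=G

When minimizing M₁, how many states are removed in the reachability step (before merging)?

4

No path from O leads to E, K, M, R; the other 8 states are all reachable.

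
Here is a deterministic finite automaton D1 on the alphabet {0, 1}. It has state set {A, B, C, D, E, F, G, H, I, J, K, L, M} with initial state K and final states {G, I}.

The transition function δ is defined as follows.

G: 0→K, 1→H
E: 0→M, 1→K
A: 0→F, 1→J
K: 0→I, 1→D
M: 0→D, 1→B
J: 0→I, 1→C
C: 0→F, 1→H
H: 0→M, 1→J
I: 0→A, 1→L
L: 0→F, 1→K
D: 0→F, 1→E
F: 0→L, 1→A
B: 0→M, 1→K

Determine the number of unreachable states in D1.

Starting at K and following transitions, the reachable set is {A, B, C, D, E, F, H, I, J, K, L, M}. That leaves G unreachable — 1 in total.

1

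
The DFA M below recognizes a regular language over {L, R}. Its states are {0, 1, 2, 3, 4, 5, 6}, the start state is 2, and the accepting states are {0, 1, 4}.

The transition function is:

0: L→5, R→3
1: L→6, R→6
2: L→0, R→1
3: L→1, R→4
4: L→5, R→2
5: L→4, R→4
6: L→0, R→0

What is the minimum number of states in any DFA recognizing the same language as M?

P0 = {0,1,4} | {2,3,5,6}.
No further refinement is possible. Final partition (2 blocks): {0,1,4} | {2,3,5,6}.

2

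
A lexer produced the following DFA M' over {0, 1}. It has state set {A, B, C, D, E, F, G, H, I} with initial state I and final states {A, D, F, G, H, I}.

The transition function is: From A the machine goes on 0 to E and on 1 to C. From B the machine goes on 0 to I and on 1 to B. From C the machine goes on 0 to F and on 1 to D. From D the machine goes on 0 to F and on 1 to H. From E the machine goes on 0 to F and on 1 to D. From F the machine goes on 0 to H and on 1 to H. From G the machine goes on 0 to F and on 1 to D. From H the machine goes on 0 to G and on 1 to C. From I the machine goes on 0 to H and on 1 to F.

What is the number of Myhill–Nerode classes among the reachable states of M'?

Reachable states from the start: {C,D,F,G,H,I}. Unreachable: {A,B,E} — drop them.
P0 = {D,F,G,H,I} | {C}.
Split {D,F,G,H,I} by δ(·,1) → {D,F,G,I} and {H}.
Split {D,F,G,I} by δ(·,0) → {D,G} and {F,I}.
Split {D,G} by δ(·,1) → {D} and {G}.
On input 1, block {F,I} splits into {F} and {I}.
Stable partition: {D} | {C} | {H} | {F} | {G} | {I} — 6 equivalence classes.

6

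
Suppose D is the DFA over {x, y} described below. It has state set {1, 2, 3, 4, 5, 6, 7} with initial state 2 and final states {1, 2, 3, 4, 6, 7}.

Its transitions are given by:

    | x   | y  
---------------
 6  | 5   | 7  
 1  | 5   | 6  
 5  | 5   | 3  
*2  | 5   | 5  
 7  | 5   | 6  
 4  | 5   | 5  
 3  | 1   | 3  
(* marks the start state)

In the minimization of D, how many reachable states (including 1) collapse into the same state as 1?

3

Reachable states from the start: {1,2,3,5,6,7}. Unreachable: {4} — drop them.
Start with accepting vs non-accepting: {1,2,3,6,7} | {5}.
Split {1,2,3,6,7} by δ(·,x) → {1,2,6,7} and {3}.
Refine {1,2,6,7} on symbol y: members go to different blocks, giving {1,6,7} and {2}.
Stable partition: {1,6,7} | {5} | {3} | {2} — 4 equivalence classes.
State 1 belongs to the block {1,6,7}, which has 3 states.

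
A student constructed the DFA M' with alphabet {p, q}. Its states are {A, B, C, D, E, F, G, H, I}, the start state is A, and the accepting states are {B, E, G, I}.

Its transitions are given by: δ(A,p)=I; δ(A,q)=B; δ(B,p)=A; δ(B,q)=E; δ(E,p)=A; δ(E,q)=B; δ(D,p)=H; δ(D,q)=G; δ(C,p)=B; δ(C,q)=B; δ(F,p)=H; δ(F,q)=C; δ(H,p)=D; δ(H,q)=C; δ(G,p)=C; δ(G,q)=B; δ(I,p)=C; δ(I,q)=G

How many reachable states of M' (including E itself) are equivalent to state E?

4

Reachable states from the start: {A,B,C,E,G,I}. Unreachable: {D,F,H} — drop them.
Initial partition by acceptance: {B,E,G,I} | {A,C}.
The partition is now stable with 2 blocks: {B,E,G,I} | {A,C}.
The equivalence class containing E is {B,E,G,I}, of size 4.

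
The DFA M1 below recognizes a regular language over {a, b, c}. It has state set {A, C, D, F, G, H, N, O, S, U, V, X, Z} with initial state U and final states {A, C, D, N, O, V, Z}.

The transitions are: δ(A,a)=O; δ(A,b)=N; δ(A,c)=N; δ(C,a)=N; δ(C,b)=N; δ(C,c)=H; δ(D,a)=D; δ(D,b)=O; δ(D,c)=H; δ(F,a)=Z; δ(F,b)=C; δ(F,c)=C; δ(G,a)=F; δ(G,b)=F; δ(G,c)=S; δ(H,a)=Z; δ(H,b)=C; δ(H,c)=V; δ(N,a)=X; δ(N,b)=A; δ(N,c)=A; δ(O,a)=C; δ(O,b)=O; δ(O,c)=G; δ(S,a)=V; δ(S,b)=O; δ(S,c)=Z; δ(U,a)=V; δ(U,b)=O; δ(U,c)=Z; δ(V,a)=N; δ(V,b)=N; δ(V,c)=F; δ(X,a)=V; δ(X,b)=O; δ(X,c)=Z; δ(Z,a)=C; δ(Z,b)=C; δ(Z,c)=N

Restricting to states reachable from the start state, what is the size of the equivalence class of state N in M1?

First remove the unreachable states {D}; 12 states remain.
Initial partition by acceptance: {A,C,N,O,V,Z} | {F,G,H,S,U,X}.
Refine {A,C,N,O,V,Z} on symbol a: members go to different blocks, giving {A,C,O,V,Z} and {N}.
Split {A,C,O,V,Z} by δ(·,a) → {A,O,Z} and {C,V}.
Refine {A,O,Z} on symbol a: members go to different blocks, giving {O,Z} and {A}.
Refine {O,Z} on symbol b: members go to different blocks, giving {Z} and {O}.
Refine {F,G,H,S,U,X} on symbol a: members go to different blocks, giving {S,U,X} and {F,H} and {G}.
No further refinement is possible. Final partition (8 blocks): {Z} | {S,U,X} | {N} | {C,V} | {A} | {O} | {F,H} | {G}.
The equivalence class containing N is {N}, of size 1.

1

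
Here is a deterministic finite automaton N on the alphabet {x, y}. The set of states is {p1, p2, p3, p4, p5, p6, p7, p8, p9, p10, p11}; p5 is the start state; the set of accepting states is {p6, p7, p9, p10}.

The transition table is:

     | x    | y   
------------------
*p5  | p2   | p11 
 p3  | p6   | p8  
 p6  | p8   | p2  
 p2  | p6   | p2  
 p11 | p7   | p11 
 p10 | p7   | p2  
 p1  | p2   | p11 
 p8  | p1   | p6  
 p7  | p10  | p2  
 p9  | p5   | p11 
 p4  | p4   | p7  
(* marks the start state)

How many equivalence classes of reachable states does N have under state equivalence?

6

First remove the unreachable states {p3,p4,p9}; 8 states remain.
Initial partition by acceptance: {p6,p7,p10} | {p1,p2,p5,p8,p11}.
On input x, block {p6,p7,p10} splits into {p7,p10} and {p6}.
Refine {p1,p2,p5,p8,p11} on symbol x: members go to different blocks, giving {p1,p5,p8} and {p2} and {p11}.
Split {p1,p5,p8} by δ(·,x) → {p1,p5} and {p8}.
No further refinement is possible. Final partition (6 blocks): {p7,p10} | {p1,p5} | {p6} | {p2} | {p11} | {p8}.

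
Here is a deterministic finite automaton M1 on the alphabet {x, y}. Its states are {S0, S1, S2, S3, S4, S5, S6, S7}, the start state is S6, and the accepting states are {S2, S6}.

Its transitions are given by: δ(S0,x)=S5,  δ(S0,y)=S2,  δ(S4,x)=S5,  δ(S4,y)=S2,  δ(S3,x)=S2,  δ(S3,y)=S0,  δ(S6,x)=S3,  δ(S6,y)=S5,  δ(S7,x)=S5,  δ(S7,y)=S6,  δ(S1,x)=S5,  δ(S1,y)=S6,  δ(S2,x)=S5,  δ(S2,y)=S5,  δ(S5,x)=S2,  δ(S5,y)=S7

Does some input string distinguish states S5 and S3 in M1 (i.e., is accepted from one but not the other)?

States {S1,S4} cannot be reached from the start state, so discard them.
Initial partition by acceptance: {S2,S6} | {S0,S3,S5,S7}.
Refine {S0,S3,S5,S7} on symbol x: members go to different blocks, giving {S0,S7} and {S3,S5}.
No further refinement is possible. Final partition (3 blocks): {S2,S6} | {S0,S7} | {S3,S5}.
S5 and S3 lie in the same block of the stable partition, so they are equivalent — no string distinguishes them.

No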